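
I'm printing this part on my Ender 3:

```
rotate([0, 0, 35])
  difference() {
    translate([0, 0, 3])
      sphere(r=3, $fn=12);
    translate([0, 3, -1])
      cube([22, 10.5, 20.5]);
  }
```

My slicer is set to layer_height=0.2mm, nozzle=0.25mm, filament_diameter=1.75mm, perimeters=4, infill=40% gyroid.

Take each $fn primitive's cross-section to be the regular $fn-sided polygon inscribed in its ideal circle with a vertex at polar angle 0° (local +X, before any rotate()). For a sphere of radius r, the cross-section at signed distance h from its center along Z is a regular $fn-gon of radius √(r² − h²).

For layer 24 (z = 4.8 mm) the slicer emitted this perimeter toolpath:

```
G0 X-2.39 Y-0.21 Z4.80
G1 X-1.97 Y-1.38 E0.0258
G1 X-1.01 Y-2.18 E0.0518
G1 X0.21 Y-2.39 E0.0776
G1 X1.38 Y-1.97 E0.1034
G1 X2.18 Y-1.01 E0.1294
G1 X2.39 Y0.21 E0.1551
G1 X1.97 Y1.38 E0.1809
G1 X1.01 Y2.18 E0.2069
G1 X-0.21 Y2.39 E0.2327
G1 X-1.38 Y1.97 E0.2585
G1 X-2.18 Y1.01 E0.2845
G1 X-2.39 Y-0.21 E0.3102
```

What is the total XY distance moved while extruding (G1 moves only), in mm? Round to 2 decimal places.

14.92 mm

Sum the Euclidean lengths of each G1 segment: total = 14.92 mm.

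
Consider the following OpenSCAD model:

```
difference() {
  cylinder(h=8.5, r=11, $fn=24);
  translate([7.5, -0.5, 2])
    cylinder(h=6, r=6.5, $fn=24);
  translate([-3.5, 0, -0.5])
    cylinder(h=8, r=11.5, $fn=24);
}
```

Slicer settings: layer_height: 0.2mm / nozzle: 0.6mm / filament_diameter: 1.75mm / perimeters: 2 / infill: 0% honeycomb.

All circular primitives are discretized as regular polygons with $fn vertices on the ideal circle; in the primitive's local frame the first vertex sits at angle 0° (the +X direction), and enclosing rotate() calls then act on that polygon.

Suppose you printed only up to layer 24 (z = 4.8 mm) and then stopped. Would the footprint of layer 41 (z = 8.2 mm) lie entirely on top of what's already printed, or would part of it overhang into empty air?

Compare the two slices. At z = 4.8: the r=11 cylinder gives a regular 24-gon of circumradius 11 (constant along its height) (area = (24/2)·11.000²·sin(360°/24) = 375.81 mm²); the r=6.5 cylinder at (7.5, -0.5) contributes a regular 24-gon of circumradius 6.5 (area = (24/2)·6.500²·sin(360°/24) = 131.22 mm²); the cylinder at (-3.5, 0): section is a regular 24-gon, circumradius r=11.5 (area = (24/2)·11.500²·sin(360°/24) = 410.75 mm²); Taking the first minus the rest: starting from the r=11 cylinder (375.81 mm²), the r=6.5 cylinder at (7.5, -0.5) partially overlaps it — only the 100.98 mm² overlap (of its 131.22 mm²) is removed, clipping the outline; the r=11.5 cylinder at (-3.5, 0) partially overlaps it — only the 251.46 mm² overlap (of its 410.75 mm²) is removed, clipping the outline — area = 23.37 mm². At z = 8.2: the r=11 cylinder contributes a regular 24-gon of circumradius 11 (area = (24/2)·11.000²·sin(360°/24) = 375.81 mm²); the cylinder at (7.5, -0.5) is not intersected at this z (z outside [2, 8]); the cylinder at (-3.5, 0) is not intersected at this z (z outside [-0.5, 7.5]); Taking the first minus the rest: none of the subtracted shapes is present at this height, so the r=11 cylinder is unchanged — area = 375.81 mm². Checking containment: at z = 8.2 the cross-section extends beyond the z = 4.8 cross-section by about 352.44 mm².

part overhangs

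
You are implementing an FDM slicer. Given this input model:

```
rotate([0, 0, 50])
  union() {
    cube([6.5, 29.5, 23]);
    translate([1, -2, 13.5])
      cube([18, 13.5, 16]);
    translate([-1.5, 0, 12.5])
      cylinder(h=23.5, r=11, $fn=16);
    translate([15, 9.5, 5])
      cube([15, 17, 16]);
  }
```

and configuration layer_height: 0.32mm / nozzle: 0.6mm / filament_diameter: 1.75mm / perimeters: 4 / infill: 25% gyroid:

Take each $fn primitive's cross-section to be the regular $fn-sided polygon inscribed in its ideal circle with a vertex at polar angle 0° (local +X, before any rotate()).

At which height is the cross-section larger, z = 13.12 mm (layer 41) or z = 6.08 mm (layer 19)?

layer 41 (z = 13.12 mm)

Layer 41 (z = 13.12): the cube is present — its section is the full 6.5×29.5 rectangle (area 191.75 mm²); the cube at (1, -2) does not reach this height (z outside [13.5, 29.5]); the r=11 cylinder at (-1.5, 0) contributes a regular 16-gon of circumradius 11 (area = (16/2)·11.000²·sin(360°/16) = 370.44 mm²); the 15×17 cube at (15, 9.5) contributes its full rectangle (area 255.00 mm²); Merging all regions: the regions partially overlap — summed areas 817.19 mm² minus the doubly-counted overlap 61.97 mm² gives 755.22 mm² — area = 755.22 mm²; (rotated 50° about Z; rotation is an isometry so areas/perimeters/island counts are preserved). So its area = 755.22 mm². Layer 19 (z = 6.08): the cube (footprint 6.5×29.5) is included at this height (area 191.75 mm²); the cube at (1, -2) does not reach this height (z outside [13.5, 29.5]); the cylinder at (-1.5, 0) is not intersected at this z (z outside [12.5, 36]); the 15×17 cube at (15, 9.5) contributes its full rectangle (area 255.00 mm²); Combining (union): the 2 present regions are separate (no shared area or edge), so areas and boundary lengths simply add and each stays a separate island — area = 446.75 mm²; (rotated 50° about Z; rotation is an isometry so areas/perimeters/island counts are preserved). So its area = 446.75 mm². Layer 41 is larger (755.22 vs 446.75 mm²).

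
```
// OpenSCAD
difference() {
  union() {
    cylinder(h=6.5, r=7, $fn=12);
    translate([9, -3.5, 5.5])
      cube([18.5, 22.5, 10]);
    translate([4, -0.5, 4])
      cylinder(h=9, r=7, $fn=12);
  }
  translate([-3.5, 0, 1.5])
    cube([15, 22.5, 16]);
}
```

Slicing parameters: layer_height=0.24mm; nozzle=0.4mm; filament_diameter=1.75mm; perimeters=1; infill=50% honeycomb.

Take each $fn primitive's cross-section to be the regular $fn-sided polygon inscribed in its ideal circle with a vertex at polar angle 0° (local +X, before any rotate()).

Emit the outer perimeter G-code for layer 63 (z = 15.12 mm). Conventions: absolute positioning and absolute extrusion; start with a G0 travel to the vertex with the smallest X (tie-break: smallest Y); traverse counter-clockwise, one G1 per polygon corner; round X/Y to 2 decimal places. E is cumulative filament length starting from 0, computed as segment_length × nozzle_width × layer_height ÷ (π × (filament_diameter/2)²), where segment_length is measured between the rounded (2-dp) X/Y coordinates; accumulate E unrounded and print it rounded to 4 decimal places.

G0 X9.00 Y-3.50 Z15.12
G1 X27.50 Y-3.50 E0.7384
G1 X27.50 Y19.00 E1.6364
G1 X11.50 Y19.00 E2.2750
G1 X11.50 Y0.00 E3.0333
G1 X9.00 Y0.00 E3.1331
G1 X9.00 Y-3.50 E3.2728

At z = 15.12 mm: the cylinder is absent (z outside [0, 6.5]); the 18.5×22.5 cube at (9, -3.5) contributes its full rectangle; the cylinder at (4, -0.5) does not reach this height (z outside [4, 13]); Merging all regions: only the 18.5×22.5 cube at (9, -3.5) is present, so the union is just that shape — 1 connected region; the cube at (-3.5, 0) (footprint 15×22.5) is included at this height; Taking the first minus the rest: starting from that combined region, the 15×22.5 cube at (-3.5, 0) partially overlaps it — only the 47.50 mm² overlap (of its 337.50 mm²) is removed, clipping the outline — 1 connected region. The outline is a single polygon with 6 vertices. Extrusion per mm of travel: 0.4 × 0.24 / (π × 0.875²) = 0.039912. Accumulating E over each segment gives final E = 3.2728.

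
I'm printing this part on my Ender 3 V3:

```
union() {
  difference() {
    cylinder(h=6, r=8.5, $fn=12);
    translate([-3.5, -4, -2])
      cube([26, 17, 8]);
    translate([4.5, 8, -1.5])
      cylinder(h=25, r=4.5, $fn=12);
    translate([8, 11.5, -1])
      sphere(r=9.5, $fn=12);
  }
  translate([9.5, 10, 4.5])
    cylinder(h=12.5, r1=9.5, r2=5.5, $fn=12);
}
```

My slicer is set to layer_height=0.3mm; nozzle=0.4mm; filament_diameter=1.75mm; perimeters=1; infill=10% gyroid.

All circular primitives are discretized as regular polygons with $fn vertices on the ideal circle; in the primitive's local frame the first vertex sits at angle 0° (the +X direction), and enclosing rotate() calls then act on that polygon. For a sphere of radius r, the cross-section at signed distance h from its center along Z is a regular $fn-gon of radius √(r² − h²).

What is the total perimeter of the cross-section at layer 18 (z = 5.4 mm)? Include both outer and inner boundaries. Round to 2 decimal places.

111.55 mm

At z = 5.4 mm: the cylinder: section is a regular 12-gon, circumradius r=8.5 (perimeter = 2·12·8.500·sin(180°/12) = 52.80 mm); the cube at (-3.5, -4) (footprint 26×17) is included at this height (perimeter 86.00 mm); the r=4.5 cylinder at (4.5, 8) gives a regular 12-gon of circumradius 4.5 (constant along its height) (perimeter = 2·12·4.500·sin(180°/12) = 27.95 mm); the r=9.5 sphere at (8, 11.5) slices to a regular 12-gon of circumradius 7.021 (√(r²−h²) with h=6.4 from center) (perimeter = 2·12·7.021·sin(180°/12) = 43.61 mm); Taking the first minus the rest: starting from the r=8.5 cylinder, the 26×17 cube at (-3.5, -4) partially overlaps it — only the 128.15 mm² overlap (of its 442.00 mm²) is removed, clipping the outline; the r=4.5 cylinder at (4.5, 8) misses the remaining region (no effect); the r=9.5 sphere at (8, 11.5) misses the remaining region (no effect) — boundary = 54.33 mm; the cone at (9.5, 10) contributes a regular 12-gon of circumradius 9.212 (interpolated between r1=9.5 and r2=5.5 at t=0.072) (perimeter = 2·12·9.212·sin(180°/12) = 57.22 mm); Taking the union: the 2 present regions are separate (no shared area or edge), so areas and boundary lengths simply add and each stays a separate island — boundary = 111.55 mm. Overall, the cross-section has 2 separate islands. Total boundary length (outer) = 111.55 mm.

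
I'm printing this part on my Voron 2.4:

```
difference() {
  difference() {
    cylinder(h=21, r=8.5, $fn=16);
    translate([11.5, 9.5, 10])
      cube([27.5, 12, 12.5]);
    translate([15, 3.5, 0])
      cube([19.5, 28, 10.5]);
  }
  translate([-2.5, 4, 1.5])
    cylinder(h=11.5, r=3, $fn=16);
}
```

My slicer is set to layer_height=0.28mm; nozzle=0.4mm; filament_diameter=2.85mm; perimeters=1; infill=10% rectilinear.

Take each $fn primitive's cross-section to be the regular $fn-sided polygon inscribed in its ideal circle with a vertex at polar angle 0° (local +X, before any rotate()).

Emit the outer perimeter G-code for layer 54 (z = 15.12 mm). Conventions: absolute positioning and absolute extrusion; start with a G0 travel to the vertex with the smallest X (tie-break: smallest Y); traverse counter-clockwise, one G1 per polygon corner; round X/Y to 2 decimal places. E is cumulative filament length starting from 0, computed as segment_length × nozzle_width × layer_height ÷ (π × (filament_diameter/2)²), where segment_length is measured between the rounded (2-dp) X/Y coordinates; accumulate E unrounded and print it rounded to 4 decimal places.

G0 X-8.50 Y0.00 Z15.12
G1 X-7.85 Y-3.25 E0.0582
G1 X-6.01 Y-6.01 E0.1164
G1 X-3.25 Y-7.85 E0.1747
G1 X0.00 Y-8.50 E0.2329
G1 X3.25 Y-7.85 E0.2910
G1 X6.01 Y-6.01 E0.3493
G1 X7.85 Y-3.25 E0.4075
G1 X8.50 Y0.00 E0.4657
G1 X7.85 Y3.25 E0.5239
G1 X6.01 Y6.01 E0.5821
G1 X3.25 Y7.85 E0.6404
G1 X0.00 Y8.50 E0.6986
G1 X-3.25 Y7.85 E0.7567
G1 X-6.01 Y6.01 E0.8150
G1 X-7.85 Y3.25 E0.8732
G1 X-8.50 Y0.00 E0.9314

At z = 15.12 mm: the r=8.5 cylinder gives a regular 16-gon of circumradius 8.5 (constant along its height); the cube at (11.5, 9.5) is present — its section is the full 27.5×12 rectangle; the cube at (15, 3.5) is absent (z outside [0, 10.5]); After the difference (first − rest): starting from the r=8.5 cylinder, the 27.5×12 cube at (11.5, 9.5) misses the remaining region (no effect) — 1 connected region; the cylinder at (-2.5, 4) does not reach this height (z outside [1.5, 13]); After the difference (first − rest): none of the subtracted shapes is present at this height, so the result so far is unchanged — 1 connected region. The outline is a single polygon with 16 vertices. Extrusion per mm of travel: 0.4 × 0.28 / (π × 1.425²) = 0.017557. Accumulating E over each segment gives final E = 0.9314.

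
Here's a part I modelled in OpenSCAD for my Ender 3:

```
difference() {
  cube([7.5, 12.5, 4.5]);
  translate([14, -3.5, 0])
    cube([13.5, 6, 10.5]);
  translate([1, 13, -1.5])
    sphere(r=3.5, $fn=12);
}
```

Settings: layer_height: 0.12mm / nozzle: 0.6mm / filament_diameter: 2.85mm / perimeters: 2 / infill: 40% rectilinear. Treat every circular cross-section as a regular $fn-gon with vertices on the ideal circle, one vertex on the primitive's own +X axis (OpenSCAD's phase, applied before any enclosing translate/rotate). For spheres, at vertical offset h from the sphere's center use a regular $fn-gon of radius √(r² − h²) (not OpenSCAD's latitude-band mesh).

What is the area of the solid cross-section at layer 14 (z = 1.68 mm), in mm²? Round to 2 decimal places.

92.04 mm²

At z = 1.68 mm: the cube is present — its section is the full 7.5×12.5 rectangle (area 93.75 mm²); the cube at (14, -3.5) (footprint 13.5×6) is included at this height (area 81.00 mm²); the r=3.5 sphere at (1, 13) slices to a regular 12-gon of circumradius 1.462 (√(r²−h²) with h=3.18 from center) (area = (12/2)·1.462²·sin(360°/12) = 6.41 mm²); Taking the first minus the rest: starting from the 7.5×12.5 cube (93.75 mm²), the 13.5×6 cube at (14, -3.5) misses the remaining region (no effect); the r=3.5 sphere at (1, 13) partially overlaps it — only the 1.71 mm² overlap (of its 6.41 mm²) is removed, clipping the outline — area = 92.04 mm². Overall, the cross-section is a single solid region. Net area = 92.04 mm².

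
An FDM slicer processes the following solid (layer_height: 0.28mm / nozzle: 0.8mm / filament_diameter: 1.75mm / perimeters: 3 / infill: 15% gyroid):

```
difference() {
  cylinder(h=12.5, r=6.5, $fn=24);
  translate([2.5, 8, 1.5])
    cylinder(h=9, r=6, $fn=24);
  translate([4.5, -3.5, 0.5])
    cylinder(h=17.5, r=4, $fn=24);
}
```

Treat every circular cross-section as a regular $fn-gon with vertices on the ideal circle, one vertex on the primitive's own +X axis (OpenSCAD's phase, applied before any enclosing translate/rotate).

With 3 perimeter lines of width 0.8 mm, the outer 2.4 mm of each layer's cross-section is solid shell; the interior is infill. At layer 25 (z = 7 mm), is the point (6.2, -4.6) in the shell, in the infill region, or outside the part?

outside

At z = 7 mm: the r=6.5 cylinder gives a regular 24-gon of circumradius 6.5 (constant along its height); the r=6 cylinder at (2.5, 8) contributes a regular 24-gon of circumradius 6; the r=4 cylinder at (4.5, -3.5) gives a regular 24-gon of circumradius 4 (constant along its height); After the difference (first − rest): starting from the r=6.5 cylinder, the r=6 cylinder at (2.5, 8) partially overlaps it — only the 25.67 mm² overlap (of its 111.81 mm²) is removed, clipping the outline; the r=4 cylinder at (4.5, -3.5) partially overlaps it — only the 27.46 mm² overlap (of its 49.69 mm²) is removed, clipping the outline — 1 connected region. Overall, the cross-section is a single solid region. The nearest boundary edge runs (6.50, 0.00)→(6.50, -0.03); distance from the point to it = 4.58 mm. The point is not inside any of the regions above, so it lies outside the cross-section (4.58 mm from the nearest boundary).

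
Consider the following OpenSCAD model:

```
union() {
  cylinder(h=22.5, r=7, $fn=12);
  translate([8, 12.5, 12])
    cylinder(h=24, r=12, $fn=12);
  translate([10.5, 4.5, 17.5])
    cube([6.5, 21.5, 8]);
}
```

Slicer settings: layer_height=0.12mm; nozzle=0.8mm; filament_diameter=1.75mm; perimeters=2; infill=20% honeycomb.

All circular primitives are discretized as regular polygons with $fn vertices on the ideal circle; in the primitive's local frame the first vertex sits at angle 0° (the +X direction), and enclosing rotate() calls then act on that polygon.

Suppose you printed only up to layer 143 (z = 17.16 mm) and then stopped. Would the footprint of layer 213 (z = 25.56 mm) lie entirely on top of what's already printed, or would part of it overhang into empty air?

Compare the two slices. At z = 17.16: the cylinder: section is a regular 12-gon, circumradius r=7 (area = (12/2)·7.000²·sin(360°/12) = 147.00 mm²); the r=12 cylinder at (8, 12.5) contributes a regular 12-gon of circumradius 12 (area = (12/2)·12.000²·sin(360°/12) = 432.00 mm²); the cube at (10.5, 4.5) does not reach this height (z outside [17.5, 25.5]); Combining (union): the regions partially overlap — summed areas 579.00 mm² minus the doubly-counted overlap 26.73 mm² gives 552.27 mm² — area = 552.27 mm². At z = 25.56: the cylinder is not intersected at this z (z outside [0, 22.5]); the r=12 cylinder at (8, 12.5) gives a regular 12-gon of circumradius 12 (constant along its height) (area = (12/2)·12.000²·sin(360°/12) = 432.00 mm²); the cube at (10.5, 4.5) is absent (z outside [17.5, 25.5]); Combining (union): only the r=12 cylinder at (8, 12.5) is present, so the union is just that shape — area = 432.00 mm². Checking containment: the cross-section at z = 25.56 is a subset of the cross-section at z = 17.16.

entirely on top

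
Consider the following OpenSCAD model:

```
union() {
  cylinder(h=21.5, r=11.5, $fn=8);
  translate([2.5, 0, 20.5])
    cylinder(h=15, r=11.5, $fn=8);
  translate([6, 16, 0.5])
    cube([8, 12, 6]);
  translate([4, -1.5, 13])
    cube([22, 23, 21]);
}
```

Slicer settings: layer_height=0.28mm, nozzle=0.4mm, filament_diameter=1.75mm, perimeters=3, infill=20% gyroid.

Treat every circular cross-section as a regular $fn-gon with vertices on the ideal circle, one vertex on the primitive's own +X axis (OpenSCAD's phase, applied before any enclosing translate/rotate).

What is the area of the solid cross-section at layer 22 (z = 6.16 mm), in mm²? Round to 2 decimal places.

470.06 mm²

At z = 6.16 mm: the r=11.5 cylinder gives a regular 8-gon of circumradius 11.5 (constant along its height) (area = (8/2)·11.500²·sin(360°/8) = 374.06 mm²); the cylinder at (2.5, 0) does not reach this height (z outside [20.5, 35.5]); the cube at (6, 16) (footprint 8×12) is included at this height (area 96.00 mm²); the cube at (4, -1.5) does not reach this height (z outside [13, 34]); Merging all regions: the 2 present regions are separate (no shared area or edge), so areas and boundary lengths simply add and each stays a separate island — area = 470.06 mm². Overall, the cross-section has 2 separate islands. Net area = 470.06 mm².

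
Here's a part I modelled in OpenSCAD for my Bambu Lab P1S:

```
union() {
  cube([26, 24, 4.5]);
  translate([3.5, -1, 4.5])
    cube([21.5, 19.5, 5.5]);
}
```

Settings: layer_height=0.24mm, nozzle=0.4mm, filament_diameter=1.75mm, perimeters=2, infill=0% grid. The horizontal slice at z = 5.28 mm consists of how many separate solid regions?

1

At z = 5.28 mm: the cube is not intersected at this z (z outside [0, 4.5]); the 21.5×19.5 cube at (3.5, -1) contributes its full rectangle; Combining (union): only the 21.5×19.5 cube at (3.5, -1) is present, so the union is just that shape — 1 connected region. The result has 1 disconnected region.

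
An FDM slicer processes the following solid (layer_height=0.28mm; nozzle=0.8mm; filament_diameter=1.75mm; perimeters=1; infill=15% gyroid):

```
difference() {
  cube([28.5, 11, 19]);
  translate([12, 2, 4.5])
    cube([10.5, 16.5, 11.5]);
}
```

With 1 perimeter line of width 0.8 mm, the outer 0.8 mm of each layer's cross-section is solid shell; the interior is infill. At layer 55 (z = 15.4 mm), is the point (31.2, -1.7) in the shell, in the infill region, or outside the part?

outside

At z = 15.4 mm: the 28.5×11 cube contributes its full rectangle; the 10.5×16.5 cube at (12, 2) contributes its full rectangle; After the difference (first − rest): starting from the 28.5×11 cube, the 10.5×16.5 cube at (12, 2) partially overlaps it — only the 94.50 mm² overlap (of its 173.25 mm²) is removed, clipping the outline — 1 connected region. Overall, the cross-section is a single solid region. The nearest boundary edge runs (28.50, 11.00)→(28.50, 0.00); distance from the point to it = 3.19 mm. The point is not inside any of the regions above, so it lies outside the cross-section (3.19 mm from the nearest boundary).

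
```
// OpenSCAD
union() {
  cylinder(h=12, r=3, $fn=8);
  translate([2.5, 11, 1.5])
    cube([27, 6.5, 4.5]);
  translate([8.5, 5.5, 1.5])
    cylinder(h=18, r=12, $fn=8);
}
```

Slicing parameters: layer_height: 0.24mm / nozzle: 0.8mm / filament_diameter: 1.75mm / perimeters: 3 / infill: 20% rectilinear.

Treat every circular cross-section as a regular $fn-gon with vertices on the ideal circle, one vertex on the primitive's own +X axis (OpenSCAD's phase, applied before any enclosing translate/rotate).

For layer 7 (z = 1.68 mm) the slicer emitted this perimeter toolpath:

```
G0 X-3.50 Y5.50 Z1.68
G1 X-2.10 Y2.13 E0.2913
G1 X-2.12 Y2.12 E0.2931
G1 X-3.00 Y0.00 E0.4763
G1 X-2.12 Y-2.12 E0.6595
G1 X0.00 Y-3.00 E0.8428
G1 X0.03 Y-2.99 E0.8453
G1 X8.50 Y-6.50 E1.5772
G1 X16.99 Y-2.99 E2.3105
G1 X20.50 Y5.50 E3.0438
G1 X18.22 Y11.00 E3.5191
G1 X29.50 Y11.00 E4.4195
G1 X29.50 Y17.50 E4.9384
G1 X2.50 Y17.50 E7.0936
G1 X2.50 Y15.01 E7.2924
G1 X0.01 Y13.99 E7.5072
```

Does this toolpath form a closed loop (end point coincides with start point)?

no

Start point (G0): (-3.50, 5.50). End point (last G1): the path does not return to the start — open.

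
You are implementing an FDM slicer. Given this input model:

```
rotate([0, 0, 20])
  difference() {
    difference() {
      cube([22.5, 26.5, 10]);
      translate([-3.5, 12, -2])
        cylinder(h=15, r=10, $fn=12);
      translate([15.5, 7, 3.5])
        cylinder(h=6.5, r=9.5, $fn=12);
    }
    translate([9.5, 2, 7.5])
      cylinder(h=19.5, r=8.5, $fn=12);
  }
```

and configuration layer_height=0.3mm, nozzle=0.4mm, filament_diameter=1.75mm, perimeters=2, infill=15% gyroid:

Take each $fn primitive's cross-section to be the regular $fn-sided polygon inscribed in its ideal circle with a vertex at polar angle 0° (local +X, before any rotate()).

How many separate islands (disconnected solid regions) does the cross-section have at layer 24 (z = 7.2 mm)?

2

At z = 7.2 mm: the cube is present — its section is the full 22.5×26.5 rectangle; the cylinder at (-3.5, 12): section is a regular 12-gon, circumradius r=10; the r=9.5 cylinder at (15.5, 7) gives a regular 12-gon of circumradius 9.5 (constant along its height); Taking the first minus the rest: starting from the 22.5×26.5 cube, the r=10 cylinder at (-3.5, 12) partially overlaps it — only the 83.28 mm² overlap (of its 300.00 mm²) is removed, clipping the outline; the r=9.5 cylinder at (15.5, 7) partially overlaps it — only the 232.33 mm² overlap (of its 270.75 mm²) is removed, clipping the outline — 2 connected regions; the cylinder at (9.5, 2) does not reach this height (z outside [7.5, 27]); After the difference (first − rest): none of the subtracted shapes is present at this height, so the result so far is unchanged — 2 connected regions; (rotated 20° about Z; rotation is an isometry so areas/perimeters/island counts are preserved). Overall, the cross-section has 2 separate islands. Island count = 2.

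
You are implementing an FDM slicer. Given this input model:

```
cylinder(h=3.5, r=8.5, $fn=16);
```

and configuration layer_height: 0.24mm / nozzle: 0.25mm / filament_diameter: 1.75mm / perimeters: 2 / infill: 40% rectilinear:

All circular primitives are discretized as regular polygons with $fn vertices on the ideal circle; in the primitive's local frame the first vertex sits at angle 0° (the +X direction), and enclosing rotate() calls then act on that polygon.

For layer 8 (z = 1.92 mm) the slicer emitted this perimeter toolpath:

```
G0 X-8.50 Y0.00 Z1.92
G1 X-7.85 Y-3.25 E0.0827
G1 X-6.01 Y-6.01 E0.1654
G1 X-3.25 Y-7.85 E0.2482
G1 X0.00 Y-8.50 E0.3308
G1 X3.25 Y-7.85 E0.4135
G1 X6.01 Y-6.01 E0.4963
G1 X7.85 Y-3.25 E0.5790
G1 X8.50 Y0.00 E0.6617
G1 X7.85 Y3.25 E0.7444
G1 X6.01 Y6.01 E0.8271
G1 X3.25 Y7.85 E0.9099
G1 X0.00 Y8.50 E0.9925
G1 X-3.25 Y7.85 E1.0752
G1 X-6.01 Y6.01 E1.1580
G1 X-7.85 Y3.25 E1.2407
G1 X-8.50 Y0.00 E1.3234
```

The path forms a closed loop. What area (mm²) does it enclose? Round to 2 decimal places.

Apply the shoelace formula to the sequence of (X, Y) vertices; enclosed area = 221.08 mm².

221.08 mm²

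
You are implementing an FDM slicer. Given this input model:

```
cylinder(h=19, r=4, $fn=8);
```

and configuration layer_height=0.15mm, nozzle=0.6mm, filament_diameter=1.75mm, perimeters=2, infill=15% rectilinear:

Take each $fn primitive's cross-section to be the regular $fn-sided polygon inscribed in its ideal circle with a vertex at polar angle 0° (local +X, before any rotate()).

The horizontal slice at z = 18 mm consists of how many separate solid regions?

At z = 18 mm: the cylinder: section is a regular 8-gon, circumradius r=4. The result has 1 disconnected region.

1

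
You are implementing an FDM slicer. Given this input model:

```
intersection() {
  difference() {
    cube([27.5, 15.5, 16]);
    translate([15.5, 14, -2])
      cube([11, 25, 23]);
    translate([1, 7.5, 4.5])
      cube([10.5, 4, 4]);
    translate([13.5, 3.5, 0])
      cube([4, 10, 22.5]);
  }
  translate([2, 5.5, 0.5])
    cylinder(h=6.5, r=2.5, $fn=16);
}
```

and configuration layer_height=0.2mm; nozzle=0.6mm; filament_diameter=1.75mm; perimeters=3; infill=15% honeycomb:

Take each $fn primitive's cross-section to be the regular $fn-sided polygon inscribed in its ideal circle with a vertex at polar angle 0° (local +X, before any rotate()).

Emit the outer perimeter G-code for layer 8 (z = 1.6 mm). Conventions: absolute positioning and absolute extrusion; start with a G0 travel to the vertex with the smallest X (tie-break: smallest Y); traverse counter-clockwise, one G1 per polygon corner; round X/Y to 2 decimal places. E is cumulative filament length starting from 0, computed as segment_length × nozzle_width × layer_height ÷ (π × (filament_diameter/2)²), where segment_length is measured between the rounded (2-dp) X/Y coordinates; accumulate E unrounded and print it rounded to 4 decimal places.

At z = 1.6 mm: the 27.5×15.5 cube contributes its full rectangle; the cube at (15.5, 14) (footprint 11×25) is included at this height; the cube at (1, 7.5) is absent (z outside [4.5, 8.5]); the cube at (13.5, 3.5) (footprint 4×10) is included at this height; After the difference (first − rest): starting from the 27.5×15.5 cube, the 11×25 cube at (15.5, 14) partially overlaps it — only the 16.50 mm² overlap (of its 275.00 mm²) is removed, clipping the outline; the 4×10 cube at (13.5, 3.5) lies wholly inside it (removes its full 40.00 mm² and its 28.00 mm outline becomes a hole wall) — 1 connected region with 1 hole; the r=2.5 cylinder at (2, 5.5) contributes a regular 16-gon of circumradius 2.5; Keeping only the common overlap: the r=2.5 cylinder at (2, 5.5) partially overlaps the result so far; clipping to the common part keeps 18.22 mm² — 1 connected region. The outline is a single polygon with 15 vertices. Extrusion per mm of travel: 0.6 × 0.2 / (π × 0.875²) = 0.049890. Accumulating E over each segment gives final E = 0.7678.

G0 X0.00 Y4.08 Z1.60
G1 X0.23 Y3.73 E0.0209
G1 X1.04 Y3.19 E0.0695
G1 X2.00 Y3.00 E0.1183
G1 X2.96 Y3.19 E0.1671
G1 X3.77 Y3.73 E0.2157
G1 X4.31 Y4.54 E0.2642
G1 X4.50 Y5.50 E0.3131
G1 X4.31 Y6.46 E0.3619
G1 X3.77 Y7.27 E0.4105
G1 X2.96 Y7.81 E0.4590
G1 X2.00 Y8.00 E0.5079
G1 X1.04 Y7.81 E0.5567
G1 X0.23 Y7.27 E0.6052
G1 X0.00 Y6.92 E0.6261
G1 X0.00 Y4.08 E0.7678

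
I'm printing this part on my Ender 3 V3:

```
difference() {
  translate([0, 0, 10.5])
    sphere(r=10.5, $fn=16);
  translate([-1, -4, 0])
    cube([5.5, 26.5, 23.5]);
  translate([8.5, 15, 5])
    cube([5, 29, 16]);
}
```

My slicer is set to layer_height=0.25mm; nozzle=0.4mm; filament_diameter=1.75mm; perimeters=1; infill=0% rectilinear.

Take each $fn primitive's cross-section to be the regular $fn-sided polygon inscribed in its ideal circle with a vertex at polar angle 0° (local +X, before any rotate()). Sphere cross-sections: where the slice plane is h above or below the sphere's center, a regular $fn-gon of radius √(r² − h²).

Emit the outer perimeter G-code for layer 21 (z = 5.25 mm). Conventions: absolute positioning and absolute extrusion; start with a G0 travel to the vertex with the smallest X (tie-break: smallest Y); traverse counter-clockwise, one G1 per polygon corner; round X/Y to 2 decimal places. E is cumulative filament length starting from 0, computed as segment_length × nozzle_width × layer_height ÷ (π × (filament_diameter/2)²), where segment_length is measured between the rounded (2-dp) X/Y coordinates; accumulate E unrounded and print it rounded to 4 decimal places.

G0 X-9.09 Y0.00 Z5.25
G1 X-8.40 Y-3.48 E0.1475
G1 X-6.43 Y-6.43 E0.2950
G1 X-3.48 Y-8.40 E0.4425
G1 X0.00 Y-9.09 E0.5900
G1 X3.48 Y-8.40 E0.7375
G1 X6.43 Y-6.43 E0.8849
G1 X8.40 Y-3.48 E1.0324
G1 X9.09 Y0.00 E1.1799
G1 X8.40 Y3.48 E1.3274
G1 X6.43 Y6.43 E1.4749
G1 X4.50 Y7.72 E1.5714
G1 X4.50 Y-4.00 E2.0587
G1 X-1.00 Y-4.00 E2.2873
G1 X-1.00 Y8.89 E2.8232
G1 X-3.48 Y8.40 E2.9283
G1 X-6.43 Y6.43 E3.0758
G1 X-8.40 Y3.48 E3.2233
G1 X-9.09 Y0.00 E3.3708

At z = 5.25 mm: the r=10.5 sphere contributes a regular 16-gon of circumradius √(10.5²−5.25²) = 9.093; the cube at (-1, -4) is present — its section is the full 5.5×26.5 rectangle; the 5×29 cube at (8.5, 15) contributes its full rectangle; After the difference (first − rest): starting from the r=10.5 sphere, the 5.5×26.5 cube at (-1, -4) partially overlaps it — only the 69.66 mm² overlap (of its 145.75 mm²) is removed, clipping the outline; the 5×29 cube at (8.5, 15) misses the remaining region (no effect) — 1 connected region. The outline is a single polygon with 18 vertices. Extrusion per mm of travel: 0.4 × 0.25 / (π × 0.875²) = 0.041575. Accumulating E over each segment gives final E = 3.3708.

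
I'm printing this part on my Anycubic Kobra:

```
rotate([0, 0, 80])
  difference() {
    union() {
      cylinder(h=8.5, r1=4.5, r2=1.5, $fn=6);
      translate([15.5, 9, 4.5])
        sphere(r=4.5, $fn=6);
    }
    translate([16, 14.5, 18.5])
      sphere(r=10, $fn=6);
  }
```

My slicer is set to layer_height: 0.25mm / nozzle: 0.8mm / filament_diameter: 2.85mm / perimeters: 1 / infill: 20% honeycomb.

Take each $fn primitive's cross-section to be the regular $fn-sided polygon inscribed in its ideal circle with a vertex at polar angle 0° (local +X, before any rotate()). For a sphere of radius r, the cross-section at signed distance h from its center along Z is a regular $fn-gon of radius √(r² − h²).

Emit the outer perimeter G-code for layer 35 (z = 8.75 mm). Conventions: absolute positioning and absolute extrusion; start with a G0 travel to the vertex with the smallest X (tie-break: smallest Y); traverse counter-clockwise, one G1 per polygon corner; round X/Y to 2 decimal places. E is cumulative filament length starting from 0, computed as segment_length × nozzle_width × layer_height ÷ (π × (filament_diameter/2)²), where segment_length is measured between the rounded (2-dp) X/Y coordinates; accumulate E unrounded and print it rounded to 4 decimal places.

G0 X-7.56 Y16.32 Z8.75
G1 X-6.43 Y15.37 E0.0463
G1 X-5.04 Y15.88 E0.0927
G1 X-4.78 Y17.33 E0.1389
G1 X-5.91 Y18.28 E0.1852
G1 X-7.30 Y17.78 E0.2315
G1 X-7.56 Y16.32 E0.2780

At z = 8.75 mm: the cone is absent (z outside [0, 8.5]); the r=4.5 sphere at (15.5, 9) contributes a regular 6-gon of circumradius √(4.5²−4.25²) = 1.479; Taking the union: only the r=4.5 sphere at (15.5, 9) is present, so the union is just that shape — 1 connected region; the r=10 sphere at (16, 14.5) contributes a regular 6-gon of circumradius √(10²−9.75²) = 2.222; Taking the first minus the rest: starting from that combined region, the r=10 sphere at (16, 14.5) misses the remaining region (no effect) — 1 connected region; (rotated 80° about Z; rotation is an isometry so areas/perimeters/island counts are preserved). The outline is a single polygon with 6 vertices. Extrusion per mm of travel: 0.8 × 0.25 / (π × 1.425²) = 0.031351. Accumulating E over each segment gives final E = 0.2780.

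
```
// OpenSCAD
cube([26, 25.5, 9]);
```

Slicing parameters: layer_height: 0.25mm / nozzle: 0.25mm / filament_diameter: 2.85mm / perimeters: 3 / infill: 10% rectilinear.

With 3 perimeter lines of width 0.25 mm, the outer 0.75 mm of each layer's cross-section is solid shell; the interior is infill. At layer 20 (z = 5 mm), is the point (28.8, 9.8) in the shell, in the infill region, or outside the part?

outside

At z = 5 mm: the cube is present — its section is the full 26×25.5 rectangle. Overall, the cross-section is a single solid region. The nearest boundary edge runs (26.00, 0.00)→(26.00, 25.50); distance from the point to it = 2.80 mm. The point is not inside any of the regions above, so it lies outside the cross-section (2.80 mm from the nearest boundary).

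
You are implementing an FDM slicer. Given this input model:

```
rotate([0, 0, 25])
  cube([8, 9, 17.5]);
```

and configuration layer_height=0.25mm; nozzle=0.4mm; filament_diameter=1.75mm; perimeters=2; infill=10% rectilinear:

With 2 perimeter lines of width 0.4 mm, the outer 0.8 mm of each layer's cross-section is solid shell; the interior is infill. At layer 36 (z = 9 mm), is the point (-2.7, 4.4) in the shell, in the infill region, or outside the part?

At z = 9 mm: the 8×9 cube contributes its full rectangle; (whole slice rotated 25° about Z — lengths, areas and connectivity unchanged). Overall, the cross-section is a single solid region. Undo the 25° rotation: the query point maps to (-0.588, 5.129) in the un-rotated model frame. The nearest boundary edge runs (0.00, 9.00)→(0.00, 0.00); distance from the point to it = 0.59 mm. The point is not inside any of the regions above, so it lies outside the cross-section (0.59 mm from the nearest boundary).

outside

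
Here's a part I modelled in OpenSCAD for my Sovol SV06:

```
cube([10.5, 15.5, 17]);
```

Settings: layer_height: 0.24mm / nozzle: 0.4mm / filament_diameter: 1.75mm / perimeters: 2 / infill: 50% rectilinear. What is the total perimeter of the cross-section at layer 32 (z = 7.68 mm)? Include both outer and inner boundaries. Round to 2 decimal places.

52.00 mm

At z = 7.68 mm: the 10.5×15.5 cube contributes its full rectangle (perimeter 52.00 mm). Overall, the cross-section is a single solid region. Total boundary length (outer) = 52.00 mm.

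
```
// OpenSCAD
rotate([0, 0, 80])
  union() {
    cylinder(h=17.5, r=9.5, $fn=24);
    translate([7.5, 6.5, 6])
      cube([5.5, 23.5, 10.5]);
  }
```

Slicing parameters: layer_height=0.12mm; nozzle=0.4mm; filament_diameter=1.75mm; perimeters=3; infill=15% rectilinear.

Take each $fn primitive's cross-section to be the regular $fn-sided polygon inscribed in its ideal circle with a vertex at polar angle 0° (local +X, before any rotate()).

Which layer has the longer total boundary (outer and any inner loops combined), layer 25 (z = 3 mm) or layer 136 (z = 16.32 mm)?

Layer 25 (z = 3): the r=9.5 cylinder contributes a regular 24-gon of circumradius 9.5 (perimeter = 2·24·9.500·sin(180°/24) = 59.52 mm); the cube at (7.5, 6.5) is absent (z outside [6, 16.5]); Taking the union: only the r=9.5 cylinder is present, so the union is just that shape — boundary = 59.52 mm; (rotated 80° about Z; rotation is an isometry so areas/perimeters/island counts are preserved). So its perimeter = 59.52 mm. Layer 136 (z = 16.32): the r=9.5 cylinder contributes a regular 24-gon of circumradius 9.5 (perimeter = 2·24·9.500·sin(180°/24) = 59.52 mm); the cube at (7.5, 6.5) (footprint 5.5×23.5) is included at this height (perimeter 58.00 mm); Combining (union): the 2 present regions are separate (no shared area or edge), so areas and boundary lengths simply add and each stays a separate island — boundary = 117.52 mm; (rotated 80° about Z; rotation is an isometry so areas/perimeters/island counts are preserved). So its perimeter = 117.52 mm. Layer 136 is larger (117.52 vs 59.52 mm).

layer 136 (z = 16.32 mm)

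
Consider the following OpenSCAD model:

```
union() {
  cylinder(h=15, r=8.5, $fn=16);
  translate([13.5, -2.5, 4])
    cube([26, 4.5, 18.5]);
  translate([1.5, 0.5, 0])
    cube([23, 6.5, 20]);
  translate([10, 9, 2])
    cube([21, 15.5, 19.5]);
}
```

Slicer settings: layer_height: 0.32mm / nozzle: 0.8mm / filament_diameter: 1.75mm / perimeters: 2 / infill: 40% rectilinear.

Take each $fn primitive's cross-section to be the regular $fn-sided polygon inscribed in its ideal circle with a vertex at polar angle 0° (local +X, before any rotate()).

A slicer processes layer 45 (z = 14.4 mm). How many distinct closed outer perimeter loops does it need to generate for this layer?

At z = 14.4 mm: the r=8.5 cylinder gives a regular 16-gon of circumradius 8.5 (constant along its height); the cube at (13.5, -2.5) (footprint 26×4.5) is included at this height; the 23×6.5 cube at (1.5, 0.5) contributes its full rectangle; the cube at (10, 9) is present — its section is the full 21×15.5 rectangle; Merging all regions: the regions partially overlap (shared area 53.45 mm²), so overlapping operands fuse into one piece — 2 connected regions. The result has 2 disconnected regions.

2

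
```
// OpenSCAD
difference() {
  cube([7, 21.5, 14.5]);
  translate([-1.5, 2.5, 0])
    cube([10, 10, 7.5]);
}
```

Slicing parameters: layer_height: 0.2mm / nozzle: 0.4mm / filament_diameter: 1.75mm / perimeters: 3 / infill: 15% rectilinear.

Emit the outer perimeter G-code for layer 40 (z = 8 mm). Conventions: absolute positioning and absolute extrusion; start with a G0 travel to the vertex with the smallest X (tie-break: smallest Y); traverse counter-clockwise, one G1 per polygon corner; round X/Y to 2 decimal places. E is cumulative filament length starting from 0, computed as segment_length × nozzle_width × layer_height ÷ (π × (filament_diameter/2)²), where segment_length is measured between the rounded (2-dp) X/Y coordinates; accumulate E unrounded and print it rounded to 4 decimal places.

G0 X0.00 Y0.00 Z8.00
G1 X7.00 Y0.00 E0.2328
G1 X7.00 Y21.50 E0.9479
G1 X0.00 Y21.50 E1.1807
G1 X0.00 Y0.00 E1.8958

At z = 8 mm: the cube (footprint 7×21.5) is included at this height; the cube at (-1.5, 2.5) does not reach this height (z outside [0, 7.5]); Taking the first minus the rest: none of the subtracted shapes is present at this height, so the 7×21.5 cube is unchanged — 1 connected region. The outline is a single polygon with 4 vertices. Extrusion per mm of travel: 0.4 × 0.2 / (π × 0.875²) = 0.033260. Accumulating E over each segment gives final E = 1.8958.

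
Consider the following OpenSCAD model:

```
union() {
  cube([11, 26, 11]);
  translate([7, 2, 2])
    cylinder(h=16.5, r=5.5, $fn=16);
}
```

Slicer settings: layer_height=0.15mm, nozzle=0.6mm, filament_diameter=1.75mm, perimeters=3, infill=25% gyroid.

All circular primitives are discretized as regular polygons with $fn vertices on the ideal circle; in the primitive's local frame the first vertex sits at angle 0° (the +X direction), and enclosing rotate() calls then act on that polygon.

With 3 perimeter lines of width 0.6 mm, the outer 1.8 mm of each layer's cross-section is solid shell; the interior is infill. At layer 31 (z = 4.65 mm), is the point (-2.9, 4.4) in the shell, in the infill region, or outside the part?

At z = 4.65 mm: the cube is present — its section is the full 11×26 rectangle; the r=5.5 cylinder at (7, 2) contributes a regular 16-gon of circumradius 5.5; Combining (union): the regions partially overlap (shared area 61.32 mm²), so overlapping operands fuse into one piece — 1 connected region. Overall, the cross-section is a single solid region. The nearest boundary edge runs (0.00, 0.00)→(0.00, 26.00); distance from the point to it = 2.90 mm. The point is not inside any of the regions above, so it lies outside the cross-section (2.90 mm from the nearest boundary).

outside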